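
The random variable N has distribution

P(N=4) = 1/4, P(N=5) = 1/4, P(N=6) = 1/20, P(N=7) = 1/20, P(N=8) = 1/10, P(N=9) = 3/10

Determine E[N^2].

E[N^2] = Σ n^2·P(N=n)
 = 16·1/4 + 25·1/4 + 36·1/20 + 49·1/20 + 64·1/10 + 81·3/10
 = 4 + 25/4 + 9/5 + 49/20 + 32/5 + 243/10
 = 226/5

45.2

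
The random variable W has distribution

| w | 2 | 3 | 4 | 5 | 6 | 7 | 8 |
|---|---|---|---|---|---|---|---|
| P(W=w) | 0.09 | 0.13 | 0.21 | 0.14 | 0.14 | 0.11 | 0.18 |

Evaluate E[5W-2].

E[5W-2] = Σ (5w-2)·P(W=w)
 = 8·0.09 + 13·0.13 + 18·0.21 + 23·0.14 + 28·0.14 + 33·0.11 + 38·0.18
 = 0.72 + 1.69 + 3.78 + 3.22 + 3.92 + 3.63 + 6.84
 = 23.8

23.8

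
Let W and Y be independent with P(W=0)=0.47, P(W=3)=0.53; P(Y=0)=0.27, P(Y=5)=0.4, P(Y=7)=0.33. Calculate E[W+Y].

E[W+Y] = Σ_w Σ_y (w+y) · P(W=w)P(Y=y)
 = 0·0.1269 + 5·0.188 + 7·0.1551 + 3·0.1431 + 8·0.212 + 10·0.1749
 = 0 + 0.94 + 1.0857 + 0.4293 + 1.696 + 1.749
 = 5.9

5.9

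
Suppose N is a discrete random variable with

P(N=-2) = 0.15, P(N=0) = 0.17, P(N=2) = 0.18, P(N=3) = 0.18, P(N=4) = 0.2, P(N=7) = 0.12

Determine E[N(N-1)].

9.78

E[N(N-1)] = Σ n(n-1)·P(N=n)
 = 6·0.15 + 0·0.17 + 2·0.18 + 6·0.18 + 12·0.2 + 42·0.12
 = 0.9 + 0 + 0.36 + 1.08 + 2.4 + 5.04
 = 9.78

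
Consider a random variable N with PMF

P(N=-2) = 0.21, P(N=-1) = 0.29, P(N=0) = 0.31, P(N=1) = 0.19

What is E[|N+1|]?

E[|N+1|] = Σ |n+1|·P(N=n)
 = 1·0.21 + 0·0.29 + 1·0.31 + 2·0.19
 = 0.21 + 0 + 0.31 + 0.38
 = 0.9

0.9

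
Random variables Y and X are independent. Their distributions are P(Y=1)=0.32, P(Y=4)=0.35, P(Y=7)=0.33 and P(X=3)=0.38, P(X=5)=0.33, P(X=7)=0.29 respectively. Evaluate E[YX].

E[YX] = Σ_y Σ_x yx · P(Y=y)P(X=x)
 = 3·0.1216 + 5·0.1056 + 7·0.0928 + 12·0.133 + 20·0.1155 + 28·0.1015 + 21·0.1254 + 35·0.1089 + 49·0.0957
 = 0.3648 + 0.528 + 0.6496 + 1.596 + 2.31 + 2.842 + 2.6334 + 3.8115 + 4.6893
 = 19.4246

19.4246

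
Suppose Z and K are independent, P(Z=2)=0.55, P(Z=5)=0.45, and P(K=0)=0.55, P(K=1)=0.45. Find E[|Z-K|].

E[|Z-K|] = Σ_z Σ_k |z-k| · P(Z=z)P(K=k)
 = 2·0.3025 + 1·0.2475 + 5·0.2475 + 4·0.2025
 = 0.605 + 0.2475 + 1.2375 + 0.81
 = 2.9

2.9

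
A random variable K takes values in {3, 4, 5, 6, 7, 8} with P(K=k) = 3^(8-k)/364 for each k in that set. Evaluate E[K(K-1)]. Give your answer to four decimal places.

E[K(K-1)] = Σ k(k-1)·P(K=k)
 = 6·243/364 + 12·81/364 + 20·27/364 + 30·9/364 + 42·3/364 + 56·1/364
 = 729/182 + 243/91 + 135/91 + 135/182 + 9/26 + 2/13
 = 1711/182

9.4011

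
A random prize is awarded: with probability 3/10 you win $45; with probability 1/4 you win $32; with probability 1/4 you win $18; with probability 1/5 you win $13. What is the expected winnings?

E[payout] = 45·3/10 + 32·1/4 + 18·1/4 + 13·1/5
 = 27/2 + 8 + 9/2 + 13/5
 = 143/5

28.6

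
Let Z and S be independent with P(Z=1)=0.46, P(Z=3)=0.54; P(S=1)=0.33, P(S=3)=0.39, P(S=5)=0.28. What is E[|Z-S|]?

E[|Z-S|] = Σ_z Σ_s |z-s| · P(Z=z)P(S=s)
 = 0·0.1518 + 2·0.1794 + 4·0.1288 + 2·0.1782 + 0·0.2106 + 2·0.1512
 = 0 + 0.3588 + 0.5152 + 0.3564 + 0 + 0.3024
 = 1.5328

1.5328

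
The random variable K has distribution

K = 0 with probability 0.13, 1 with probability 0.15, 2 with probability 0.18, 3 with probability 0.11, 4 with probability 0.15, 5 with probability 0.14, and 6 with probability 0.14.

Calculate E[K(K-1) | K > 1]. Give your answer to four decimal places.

P(K > 1) = 0.18 + 0.11 + 0.15 + 0.14 + 0.14 = 0.72.
E[K(K-1) | K > 1] = [2·0.18 + 6·0.11 + 12·0.15 + 20·0.14 + 30·0.14] / 0.72
 = 9.82 / 0.72
 = 491/36

13.6389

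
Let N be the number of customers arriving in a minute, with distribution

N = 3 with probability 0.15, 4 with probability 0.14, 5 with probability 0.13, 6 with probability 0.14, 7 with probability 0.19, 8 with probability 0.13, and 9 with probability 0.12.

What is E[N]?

E[N] = Σ n·P(N=n)
 = 3·0.15 + 4·0.14 + 5·0.13 + 6·0.14 + 7·0.19 + 8·0.13 + 9·0.12
 = 0.45 + 0.56 + 0.65 + 0.84 + 1.33 + 1.04 + 1.08
 = 5.95

5.95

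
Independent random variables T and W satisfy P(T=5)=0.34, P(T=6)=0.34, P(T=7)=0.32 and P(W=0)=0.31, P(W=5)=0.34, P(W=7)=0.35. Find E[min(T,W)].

3.793

E[min(T,W)] = Σ_t Σ_w min(t,w) · P(T=t)P(W=w)
 = 0·0.1054 + 5·0.1156 + 5·0.119 + 0·0.1054 + 5·0.1156 + 6·0.119 + 0·0.0992 + 5·0.1088 + 7·0.112
 = 0 + 0.578 + 0.595 + 0 + 0.578 + 0.714 + 0 + 0.544 + 0.784
 = 3.793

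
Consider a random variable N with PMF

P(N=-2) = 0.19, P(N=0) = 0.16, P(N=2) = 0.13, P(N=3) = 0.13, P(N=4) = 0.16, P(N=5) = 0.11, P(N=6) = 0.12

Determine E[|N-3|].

E[|N-3|] = Σ |n-3|·P(N=n)
 = 5·0.19 + 3·0.16 + 1·0.13 + 0·0.13 + 1·0.16 + 2·0.11 + 3·0.12
 = 0.95 + 0.48 + 0.13 + 0 + 0.16 + 0.22 + 0.36
 = 2.3

2.3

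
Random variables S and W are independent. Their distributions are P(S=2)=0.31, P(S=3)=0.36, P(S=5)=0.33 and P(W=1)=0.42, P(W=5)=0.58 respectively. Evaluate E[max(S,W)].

4.307

E[max(S,W)] = Σ_s Σ_w max(s,w) · P(S=s)P(W=w)
 = 2·0.1302 + 5·0.1798 + 3·0.1512 + 5·0.2088 + 5·0.1386 + 5·0.1914
 = 0.2604 + 0.899 + 0.4536 + 1.044 + 0.693 + 0.957
 = 4.307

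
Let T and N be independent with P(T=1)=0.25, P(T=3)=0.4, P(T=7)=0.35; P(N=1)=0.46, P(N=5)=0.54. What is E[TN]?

E[TN] = Σ_t Σ_n tn · P(T=t)P(N=n)
 = 1·0.115 + 5·0.135 + 3·0.184 + 15·0.216 + 7·0.161 + 35·0.189
 = 0.115 + 0.675 + 0.552 + 3.24 + 1.127 + 6.615
 = 12.324

12.324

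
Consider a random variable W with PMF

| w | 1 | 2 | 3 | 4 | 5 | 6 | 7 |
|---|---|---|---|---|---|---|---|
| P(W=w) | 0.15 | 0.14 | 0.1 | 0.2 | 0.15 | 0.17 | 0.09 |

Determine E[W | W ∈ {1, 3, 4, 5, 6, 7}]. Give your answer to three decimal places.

P(W ∈ {1, 3, 4, 5, 6, 7}) = 0.15 + 0.1 + 0.2 + 0.15 + 0.17 + 0.09 = 0.86.
E[W | W ∈ {1, 3, 4, 5, 6, 7}] = [1·0.15 + 3·0.1 + 4·0.2 + 5·0.15 + 6·0.17 + 7·0.09] / 0.86
 = 3.65 / 0.86
 = 365/86

4.244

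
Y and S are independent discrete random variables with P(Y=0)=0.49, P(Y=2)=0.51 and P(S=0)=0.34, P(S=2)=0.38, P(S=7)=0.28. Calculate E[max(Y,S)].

3.0668

E[max(Y,S)] = Σ_y Σ_s max(y,s) · P(Y=y)P(S=s)
 = 0·0.1666 + 2·0.1862 + 7·0.1372 + 2·0.1734 + 2·0.1938 + 7·0.1428
 = 0 + 0.3724 + 0.9604 + 0.3468 + 0.3876 + 0.9996
 = 3.0668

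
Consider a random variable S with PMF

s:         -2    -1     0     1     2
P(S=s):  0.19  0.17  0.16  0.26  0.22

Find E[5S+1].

E[5S+1] = Σ (5s+1)·P(S=s)
 = (-9)·0.19 + (-4)·0.17 + 1·0.16 + 6·0.26 + 11·0.22
 = (-1.71) + (-0.68) + 0.16 + 1.56 + 2.42
 = 1.75

1.75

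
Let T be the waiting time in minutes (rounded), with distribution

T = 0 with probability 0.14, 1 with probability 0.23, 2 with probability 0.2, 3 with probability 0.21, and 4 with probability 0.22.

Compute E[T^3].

E[T^3] = Σ t^3·P(T=t)
 = 0·0.14 + 1·0.23 + 8·0.2 + 27·0.21 + 64·0.22
 = 0 + 0.23 + 1.6 + 5.67 + 14.08
 = 21.58

21.58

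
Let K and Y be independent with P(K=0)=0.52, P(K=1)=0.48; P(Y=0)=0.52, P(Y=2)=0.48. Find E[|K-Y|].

0.9792

E[|K-Y|] = Σ_k Σ_y |k-y| · P(K=k)P(Y=y)
 = 0·0.2704 + 2·0.2496 + 1·0.2496 + 1·0.2304
 = 0 + 0.4992 + 0.2496 + 0.2304
 = 0.9792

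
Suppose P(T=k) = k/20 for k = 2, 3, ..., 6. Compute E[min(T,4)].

3.65

E[min(T,4)] = Σ min(t,4)·P(T=t)
 = 2·1/10 + 3·3/20 + 4·1/5 + 4·1/4 + 4·3/10
 = 1/5 + 9/20 + 4/5 + 1 + 6/5
 = 73/20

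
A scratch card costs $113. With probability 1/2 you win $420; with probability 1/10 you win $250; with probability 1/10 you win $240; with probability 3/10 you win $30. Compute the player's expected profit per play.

E[payout] = 420·1/2 + 250·1/10 + 240·1/10 + 30·3/10
 = 210 + 25 + 24 + 9
 = 268
Net = 268 - 113 = 155

155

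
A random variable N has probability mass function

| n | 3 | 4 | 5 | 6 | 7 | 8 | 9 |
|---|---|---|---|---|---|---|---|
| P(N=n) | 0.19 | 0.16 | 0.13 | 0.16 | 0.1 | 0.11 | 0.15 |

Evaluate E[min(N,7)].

E[min(N,7)] = Σ min(n,7)·P(N=n)
 = 3·0.19 + 4·0.16 + 5·0.13 + 6·0.16 + 7·0.1 + 7·0.11 + 7·0.15
 = 0.57 + 0.64 + 0.65 + 0.96 + 0.7 + 0.77 + 1.05
 = 5.34

5.34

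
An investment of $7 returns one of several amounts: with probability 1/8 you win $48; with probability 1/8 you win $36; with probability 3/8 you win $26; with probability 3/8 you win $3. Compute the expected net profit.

E[payout] = 48·1/8 + 36·1/8 + 26·3/8 + 3·3/8
 = 6 + 9/2 + 39/4 + 9/8
 = 171/8
Net = 171/8 - 7 = 115/8

14.375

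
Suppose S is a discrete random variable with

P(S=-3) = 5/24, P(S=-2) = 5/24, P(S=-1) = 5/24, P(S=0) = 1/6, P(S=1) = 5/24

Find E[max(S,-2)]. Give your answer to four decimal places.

-0.8333

E[max(S,-2)] = Σ max(s,-2)·P(S=s)
 = (-2)·5/24 + (-2)·5/24 + (-1)·5/24 + 0·1/6 + 1·5/24
 = (-5/12) + (-5/12) + (-5/24) + 0 + 5/24
 = -5/6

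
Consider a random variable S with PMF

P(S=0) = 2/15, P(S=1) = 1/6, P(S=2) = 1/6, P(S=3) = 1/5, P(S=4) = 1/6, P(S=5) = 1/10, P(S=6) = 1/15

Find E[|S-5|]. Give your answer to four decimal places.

2.4667

E[|S-5|] = Σ |s-5|·P(S=s)
 = 5·2/15 + 4·1/6 + 3·1/6 + 2·1/5 + 1·1/6 + 0·1/10 + 1·1/15
 = 2/3 + 2/3 + 1/2 + 2/5 + 1/6 + 0 + 1/15
 = 37/15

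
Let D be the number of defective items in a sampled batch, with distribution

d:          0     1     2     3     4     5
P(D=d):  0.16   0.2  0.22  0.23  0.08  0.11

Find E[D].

2.2

E[D] = Σ d·P(D=d)
 = 0·0.16 + 1·0.2 + 2·0.22 + 3·0.23 + 4·0.08 + 5·0.11
 = 0 + 0.2 + 0.44 + 0.69 + 0.32 + 0.55
 = 2.2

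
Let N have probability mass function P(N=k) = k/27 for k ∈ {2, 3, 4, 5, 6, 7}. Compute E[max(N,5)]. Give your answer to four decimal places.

E[max(N,5)] = Σ max(n,5)·P(N=n)
 = 5·2/27 + 5·1/9 + 5·4/27 + 5·5/27 + 6·2/9 + 7·7/27
 = 10/27 + 5/9 + 20/27 + 25/27 + 4/3 + 49/27
 = 155/27

5.7407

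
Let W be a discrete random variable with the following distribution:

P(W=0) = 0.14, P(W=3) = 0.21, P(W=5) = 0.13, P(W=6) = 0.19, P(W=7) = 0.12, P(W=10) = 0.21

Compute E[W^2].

E[W^2] = Σ w^2·P(W=w)
 = 0·0.14 + 9·0.21 + 25·0.13 + 36·0.19 + 49·0.12 + 100·0.21
 = 0 + 1.89 + 3.25 + 6.84 + 5.88 + 21
 = 38.86

38.86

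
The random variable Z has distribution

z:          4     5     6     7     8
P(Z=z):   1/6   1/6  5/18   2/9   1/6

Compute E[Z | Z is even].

P(Z is even) = 1/6 + 5/18 + 1/6 = 11/18.
E[Z | Z is even] = [4·1/6 + 6·5/18 + 8·1/6] / (11/18)
 = 11/3 / (11/18)
 = 6

6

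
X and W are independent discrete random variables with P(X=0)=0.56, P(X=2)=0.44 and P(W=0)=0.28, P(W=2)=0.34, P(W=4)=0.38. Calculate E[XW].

E[XW] = Σ_x Σ_w xw · P(X=x)P(W=w)
 = 0·0.1568 + 0·0.1904 + 0·0.2128 + 0·0.1232 + 4·0.1496 + 8·0.1672
 = 0 + 0 + 0 + 0 + 0.5984 + 1.3376
 = 1.936

1.936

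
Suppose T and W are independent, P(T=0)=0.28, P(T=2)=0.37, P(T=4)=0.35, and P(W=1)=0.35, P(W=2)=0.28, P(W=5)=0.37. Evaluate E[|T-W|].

2.006

E[|T-W|] = Σ_t Σ_w |t-w| · P(T=t)P(W=w)
 = 1·0.098 + 2·0.0784 + 5·0.1036 + 1·0.1295 + 0·0.1036 + 3·0.1369 + 3·0.1225 + 2·0.098 + 1·0.1295
 = 0.098 + 0.1568 + 0.518 + 0.1295 + 0 + 0.4107 + 0.3675 + 0.196 + 0.1295
 = 2.006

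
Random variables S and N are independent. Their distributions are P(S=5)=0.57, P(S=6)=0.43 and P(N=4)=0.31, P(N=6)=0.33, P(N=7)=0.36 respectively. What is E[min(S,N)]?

E[min(S,N)] = Σ_s Σ_n min(s,n) · P(S=s)P(N=n)
 = 4·0.1767 + 5·0.1881 + 5·0.2052 + 4·0.1333 + 6·0.1419 + 6·0.1548
 = 0.7068 + 0.9405 + 1.026 + 0.5332 + 0.8514 + 0.9288
 = 4.9867

4.9867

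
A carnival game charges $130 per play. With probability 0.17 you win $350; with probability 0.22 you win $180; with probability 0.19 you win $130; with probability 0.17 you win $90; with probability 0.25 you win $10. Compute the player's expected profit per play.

E[payout] = 350·0.17 + 180·0.22 + 130·0.19 + 90·0.17 + 10·0.25
 = 59.5 + 39.6 + 24.7 + 15.3 + 2.5
 = 141.6
Net = 141.6 - 130 = 11.6

11.6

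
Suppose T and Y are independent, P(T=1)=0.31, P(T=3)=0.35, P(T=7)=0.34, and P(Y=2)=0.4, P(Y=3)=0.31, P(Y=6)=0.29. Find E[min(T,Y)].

E[min(T,Y)] = Σ_t Σ_y min(t,y) · P(T=t)P(Y=y)
 = 1·0.124 + 1·0.0961 + 1·0.0899 + 2·0.14 + 3·0.1085 + 3·0.1015 + 2·0.136 + 3·0.1054 + 6·0.0986
 = 0.124 + 0.0961 + 0.0899 + 0.28 + 0.3255 + 0.3045 + 0.272 + 0.3162 + 0.5916
 = 2.3998

2.3998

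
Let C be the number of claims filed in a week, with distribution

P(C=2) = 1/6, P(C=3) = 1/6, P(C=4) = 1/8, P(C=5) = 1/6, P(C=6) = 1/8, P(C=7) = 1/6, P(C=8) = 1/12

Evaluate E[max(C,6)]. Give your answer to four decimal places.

E[max(C,6)] = Σ max(c,6)·P(C=c)
 = 6·1/6 + 6·1/6 + 6·1/8 + 6·1/6 + 6·1/8 + 7·1/6 + 8·1/12
 = 1 + 1 + 3/4 + 1 + 3/4 + 7/6 + 2/3
 = 19/3

6.3333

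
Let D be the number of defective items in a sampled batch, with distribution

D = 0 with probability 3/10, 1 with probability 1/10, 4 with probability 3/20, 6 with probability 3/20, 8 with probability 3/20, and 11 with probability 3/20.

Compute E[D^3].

E[D^3] = Σ d^3·P(D=d)
 = 0·3/10 + 1·1/10 + 64·3/20 + 216·3/20 + 512·3/20 + 1331·3/20
 = 0 + 1/10 + 48/5 + 162/5 + 384/5 + 3993/20
 = 6371/20

318.55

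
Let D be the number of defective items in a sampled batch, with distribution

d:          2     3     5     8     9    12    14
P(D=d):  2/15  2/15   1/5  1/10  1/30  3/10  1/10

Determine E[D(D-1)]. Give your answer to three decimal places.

70.867

E[D(D-1)] = Σ d(d-1)·P(D=d)
 = 2·2/15 + 6·2/15 + 20·1/5 + 56·1/10 + 72·1/30 + 132·3/10 + 182·1/10
 = 4/15 + 4/5 + 4 + 28/5 + 12/5 + 198/5 + 91/5
 = 1063/15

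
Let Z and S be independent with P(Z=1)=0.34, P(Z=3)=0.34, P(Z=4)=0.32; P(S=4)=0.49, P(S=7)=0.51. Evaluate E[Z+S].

E[Z+S] = Σ_z Σ_s (z+s) · P(Z=z)P(S=s)
 = 5·0.1666 + 8·0.1734 + 7·0.1666 + 10·0.1734 + 8·0.1568 + 11·0.1632
 = 0.833 + 1.3872 + 1.1662 + 1.734 + 1.2544 + 1.7952
 = 8.17

8.17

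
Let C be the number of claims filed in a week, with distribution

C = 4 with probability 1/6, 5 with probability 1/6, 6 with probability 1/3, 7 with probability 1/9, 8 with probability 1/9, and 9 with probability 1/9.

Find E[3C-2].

E[3C-2] = Σ (3c-2)·P(C=c)
 = 10·1/6 + 13·1/6 + 16·1/3 + 19·1/9 + 22·1/9 + 25·1/9
 = 5/3 + 13/6 + 16/3 + 19/9 + 22/9 + 25/9
 = 33/2

16.5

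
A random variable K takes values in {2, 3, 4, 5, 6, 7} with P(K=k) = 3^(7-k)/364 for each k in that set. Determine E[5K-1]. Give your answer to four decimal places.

E[5K-1] = Σ (5k-1)·P(K=k)
 = 9·243/364 + 14·81/364 + 19·27/364 + 24·9/364 + 29·3/364 + 34·1/364
 = 2187/364 + 81/26 + 513/364 + 54/91 + 87/364 + 17/182
 = 4171/364

11.4588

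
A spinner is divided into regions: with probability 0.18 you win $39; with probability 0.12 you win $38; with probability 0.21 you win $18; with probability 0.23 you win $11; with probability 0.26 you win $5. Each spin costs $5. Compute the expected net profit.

14.19

E[payout] = 39·0.18 + 38·0.12 + 18·0.21 + 11·0.23 + 5·0.26
 = 7.02 + 4.56 + 3.78 + 2.53 + 1.3
 = 19.19
Net = 19.19 - 5 = 14.19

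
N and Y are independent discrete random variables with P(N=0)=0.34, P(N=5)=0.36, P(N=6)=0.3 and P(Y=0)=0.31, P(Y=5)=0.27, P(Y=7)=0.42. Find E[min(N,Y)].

2.403

E[min(N,Y)] = Σ_n Σ_y min(n,y) · P(N=n)P(Y=y)
 = 0·0.1054 + 0·0.0918 + 0·0.1428 + 0·0.1116 + 5·0.0972 + 5·0.1512 + 0·0.093 + 5·0.081 + 6·0.126
 = 0 + 0 + 0 + 0 + 0.486 + 0.756 + 0 + 0.405 + 0.756
 = 2.403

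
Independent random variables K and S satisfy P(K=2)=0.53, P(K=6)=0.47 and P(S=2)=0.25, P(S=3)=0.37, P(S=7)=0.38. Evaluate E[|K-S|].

2.3734

E[|K-S|] = Σ_k Σ_s |k-s| · P(K=k)P(S=s)
 = 0·0.1325 + 1·0.1961 + 5·0.2014 + 4·0.1175 + 3·0.1739 + 1·0.1786
 = 0 + 0.1961 + 1.007 + 0.47 + 0.5217 + 0.1786
 = 2.3734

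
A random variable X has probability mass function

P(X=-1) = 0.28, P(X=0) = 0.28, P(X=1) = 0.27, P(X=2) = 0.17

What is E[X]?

0.33

E[X] = Σ x·P(X=x)
 = (-1)·0.28 + 0·0.28 + 1·0.27 + 2·0.17
 = (-0.28) + 0 + 0.27 + 0.34
 = 0.33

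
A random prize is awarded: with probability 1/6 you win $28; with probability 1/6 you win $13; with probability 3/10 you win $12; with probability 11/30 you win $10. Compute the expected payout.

E[payout] = 28·1/6 + 13·1/6 + 12·3/10 + 10·11/30
 = 14/3 + 13/6 + 18/5 + 11/3
 = 141/10

14.1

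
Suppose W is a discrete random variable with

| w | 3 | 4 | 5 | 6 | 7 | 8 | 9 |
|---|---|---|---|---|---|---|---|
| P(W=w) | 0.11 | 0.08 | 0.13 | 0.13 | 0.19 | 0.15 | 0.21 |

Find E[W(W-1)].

39.62

E[W(W-1)] = Σ w(w-1)·P(W=w)
 = 6·0.11 + 12·0.08 + 20·0.13 + 30·0.13 + 42·0.19 + 56·0.15 + 72·0.21
 = 0.66 + 0.96 + 2.6 + 3.9 + 7.98 + 8.4 + 15.12
 = 39.62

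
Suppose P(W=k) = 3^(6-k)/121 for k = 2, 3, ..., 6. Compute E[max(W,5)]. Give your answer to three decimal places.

E[max(W,5)] = Σ max(w,5)·P(W=w)
 = 5·81/121 + 5·27/121 + 5·9/121 + 5·3/121 + 6·1/121
 = 405/121 + 135/121 + 45/121 + 15/121 + 6/121
 = 606/121

5.008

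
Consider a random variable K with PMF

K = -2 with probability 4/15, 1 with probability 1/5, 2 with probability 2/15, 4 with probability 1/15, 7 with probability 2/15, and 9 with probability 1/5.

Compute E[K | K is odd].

P(K is odd) = 1/5 + 2/15 + 1/5 = 8/15.
E[K | K is odd] = [1·1/5 + 7·2/15 + 9·1/5] / (8/15)
 = 44/15 / (8/15)
 = 11/2

5.5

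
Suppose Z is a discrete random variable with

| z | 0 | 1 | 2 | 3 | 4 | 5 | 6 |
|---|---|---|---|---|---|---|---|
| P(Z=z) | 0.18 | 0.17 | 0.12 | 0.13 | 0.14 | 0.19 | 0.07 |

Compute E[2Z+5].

E[2Z+5] = Σ (2z+5)·P(Z=z)
 = 5·0.18 + 7·0.17 + 9·0.12 + 11·0.13 + 13·0.14 + 15·0.19 + 17·0.07
 = 0.9 + 1.19 + 1.08 + 1.43 + 1.82 + 2.85 + 1.19
 = 10.46

10.46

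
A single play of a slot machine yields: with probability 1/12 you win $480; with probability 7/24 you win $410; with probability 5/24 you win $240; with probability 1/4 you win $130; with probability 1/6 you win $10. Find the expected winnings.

243.75

E[payout] = 480·1/12 + 410·7/24 + 240·5/24 + 130·1/4 + 10·1/6
 = 40 + 1435/12 + 50 + 65/2 + 5/3
 = 975/4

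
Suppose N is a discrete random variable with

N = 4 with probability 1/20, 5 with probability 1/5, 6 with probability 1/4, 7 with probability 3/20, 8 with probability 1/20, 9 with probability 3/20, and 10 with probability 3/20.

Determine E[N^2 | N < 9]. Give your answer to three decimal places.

36.214

P(N < 9) = 1/20 + 1/5 + 1/4 + 3/20 + 1/20 = 7/10.
E[N^2 | N < 9] = [16·1/20 + 25·1/5 + 36·1/4 + 49·3/20 + 64·1/20] / (7/10)
 = 507/20 / (7/10)
 = 507/14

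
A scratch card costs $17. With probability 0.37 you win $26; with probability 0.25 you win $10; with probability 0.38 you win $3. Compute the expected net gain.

E[payout] = 26·0.37 + 10·0.25 + 3·0.38
 = 9.62 + 2.5 + 1.14
 = 13.26
Net = 13.26 - 17 = -3.74

-3.74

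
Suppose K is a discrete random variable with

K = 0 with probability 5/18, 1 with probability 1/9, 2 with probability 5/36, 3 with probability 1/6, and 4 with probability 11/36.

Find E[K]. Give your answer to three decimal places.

2.111

E[K] = Σ k·P(K=k)
 = 0·5/18 + 1·1/9 + 2·5/36 + 3·1/6 + 4·11/36
 = 0 + 1/9 + 5/18 + 1/2 + 11/9
 = 19/9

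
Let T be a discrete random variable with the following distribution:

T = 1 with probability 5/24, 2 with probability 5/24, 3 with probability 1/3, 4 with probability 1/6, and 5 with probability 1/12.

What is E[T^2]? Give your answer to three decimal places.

E[T^2] = Σ t^2·P(T=t)
 = 1·5/24 + 4·5/24 + 9·1/3 + 16·1/6 + 25·1/12
 = 5/24 + 5/6 + 3 + 8/3 + 25/12
 = 211/24

8.792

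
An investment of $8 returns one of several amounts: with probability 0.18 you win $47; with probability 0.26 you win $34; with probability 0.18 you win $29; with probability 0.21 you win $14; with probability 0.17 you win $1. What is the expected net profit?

E[payout] = 47·0.18 + 34·0.26 + 29·0.18 + 14·0.21 + 1·0.17
 = 8.46 + 8.84 + 5.22 + 2.94 + 0.17
 = 25.63
Net = 25.63 - 8 = 17.63

17.63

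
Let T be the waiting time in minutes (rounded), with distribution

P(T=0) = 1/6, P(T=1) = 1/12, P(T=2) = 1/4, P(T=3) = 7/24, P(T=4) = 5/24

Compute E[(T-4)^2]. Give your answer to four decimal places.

E[(T-4)^2] = Σ (t-4)^2·P(T=t)
 = 16·1/6 + 9·1/12 + 4·1/4 + 1·7/24 + 0·5/24
 = 8/3 + 3/4 + 1 + 7/24 + 0
 = 113/24

4.7083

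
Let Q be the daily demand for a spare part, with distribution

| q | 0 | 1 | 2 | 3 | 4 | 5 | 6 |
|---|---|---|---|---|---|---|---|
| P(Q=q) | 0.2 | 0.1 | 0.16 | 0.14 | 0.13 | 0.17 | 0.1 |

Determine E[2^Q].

E[2^Q] = Σ 2^q·P(Q=q)
 = 1·0.2 + 2·0.1 + 4·0.16 + 8·0.14 + 16·0.13 + 32·0.17 + 64·0.1
 = 0.2 + 0.2 + 0.64 + 1.12 + 2.08 + 5.44 + 6.4
 = 16.08

16.08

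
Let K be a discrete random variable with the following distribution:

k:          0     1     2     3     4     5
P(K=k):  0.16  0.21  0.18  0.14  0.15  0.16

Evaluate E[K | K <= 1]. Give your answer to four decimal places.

P(K <= 1) = 0.16 + 0.21 = 0.37.
E[K | K <= 1] = [0·0.16 + 1·0.21] / 0.37
 = 0.21 / 0.37
 = 21/37

0.5676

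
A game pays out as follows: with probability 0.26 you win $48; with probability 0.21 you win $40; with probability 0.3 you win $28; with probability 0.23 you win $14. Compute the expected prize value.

32.5

E[payout] = 48·0.26 + 40·0.21 + 28·0.3 + 14·0.23
 = 12.48 + 8.4 + 8.4 + 3.22
 = 32.5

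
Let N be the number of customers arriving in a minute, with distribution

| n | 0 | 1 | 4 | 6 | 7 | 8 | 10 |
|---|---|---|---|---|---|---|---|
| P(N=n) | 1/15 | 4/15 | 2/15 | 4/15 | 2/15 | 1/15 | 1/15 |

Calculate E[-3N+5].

E[-3N+5] = Σ (-3n+5)·P(N=n)
 = 5·1/15 + 2·4/15 + (-7)·2/15 + (-13)·4/15 + (-16)·2/15 + (-19)·1/15 + (-25)·1/15
 = 1/3 + 8/15 + (-14/15) + (-52/15) + (-32/15) + (-19/15) + (-5/3)
 = -43/5

-8.6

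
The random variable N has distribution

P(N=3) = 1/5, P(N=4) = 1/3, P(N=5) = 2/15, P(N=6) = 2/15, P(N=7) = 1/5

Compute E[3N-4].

E[3N-4] = Σ (3n-4)·P(N=n)
 = 5·1/5 + 8·1/3 + 11·2/15 + 14·2/15 + 17·1/5
 = 1 + 8/3 + 22/15 + 28/15 + 17/5
 = 52/5

10.4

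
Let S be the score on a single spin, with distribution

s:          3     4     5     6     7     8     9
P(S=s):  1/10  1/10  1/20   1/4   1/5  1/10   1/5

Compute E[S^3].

334.95

E[S^3] = Σ s^3·P(S=s)
 = 27·1/10 + 64·1/10 + 125·1/20 + 216·1/4 + 343·1/5 + 512·1/10 + 729·1/5
 = 27/10 + 32/5 + 25/4 + 54 + 343/5 + 256/5 + 729/5
 = 6699/20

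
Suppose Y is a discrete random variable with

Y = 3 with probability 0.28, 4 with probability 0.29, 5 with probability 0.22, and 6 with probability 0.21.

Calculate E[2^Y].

E[2^Y] = Σ 2^y·P(Y=y)
 = 8·0.28 + 16·0.29 + 32·0.22 + 64·0.21
 = 2.24 + 4.64 + 7.04 + 13.44
 = 27.36

27.36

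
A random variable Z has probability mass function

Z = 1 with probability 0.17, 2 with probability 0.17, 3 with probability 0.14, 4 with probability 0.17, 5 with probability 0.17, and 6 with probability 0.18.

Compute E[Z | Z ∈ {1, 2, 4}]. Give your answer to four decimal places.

P(Z ∈ {1, 2, 4}) = 0.17 + 0.17 + 0.17 = 0.51.
E[Z | Z ∈ {1, 2, 4}] = [1·0.17 + 2·0.17 + 4·0.17] / 0.51
 = 1.19 / 0.51
 = 7/3

2.3333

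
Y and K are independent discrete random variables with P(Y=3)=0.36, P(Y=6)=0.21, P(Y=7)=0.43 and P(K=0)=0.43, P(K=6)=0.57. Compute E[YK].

18.297

E[YK] = Σ_y Σ_k yk · P(Y=y)P(K=k)
 = 0·0.1548 + 18·0.2052 + 0·0.0903 + 36·0.1197 + 0·0.1849 + 42·0.2451
 = 0 + 3.6936 + 0 + 4.3092 + 0 + 10.2942
 = 18.297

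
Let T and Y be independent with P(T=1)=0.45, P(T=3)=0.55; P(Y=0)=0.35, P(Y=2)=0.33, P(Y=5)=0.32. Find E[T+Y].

E[T+Y] = Σ_t Σ_y (t+y) · P(T=t)P(Y=y)
 = 1·0.1575 + 3·0.1485 + 6·0.144 + 3·0.1925 + 5·0.1815 + 8·0.176
 = 0.1575 + 0.4455 + 0.864 + 0.5775 + 0.9075 + 1.408
 = 4.36

4.36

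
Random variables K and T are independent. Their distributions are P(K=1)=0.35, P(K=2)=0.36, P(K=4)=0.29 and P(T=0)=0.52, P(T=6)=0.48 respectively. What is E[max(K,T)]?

E[max(K,T)] = Σ_k Σ_t max(k,t) · P(K=k)P(T=t)
 = 1·0.182 + 6·0.168 + 2·0.1872 + 6·0.1728 + 4·0.1508 + 6·0.1392
 = 0.182 + 1.008 + 0.3744 + 1.0368 + 0.6032 + 0.8352
 = 4.0396

4.0396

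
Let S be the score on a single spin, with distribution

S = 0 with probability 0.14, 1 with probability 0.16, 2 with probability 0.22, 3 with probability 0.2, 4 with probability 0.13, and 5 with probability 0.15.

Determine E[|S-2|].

E[|S-2|] = Σ |s-2|·P(S=s)
 = 2·0.14 + 1·0.16 + 0·0.22 + 1·0.2 + 2·0.13 + 3·0.15
 = 0.28 + 0.16 + 0 + 0.2 + 0.26 + 0.45
 = 1.35

1.35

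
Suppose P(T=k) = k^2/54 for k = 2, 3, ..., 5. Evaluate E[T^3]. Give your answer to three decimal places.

81.926

E[T^3] = Σ t^3·P(T=t)
 = 8·2/27 + 27·1/6 + 64·8/27 + 125·25/54
 = 16/27 + 9/2 + 512/27 + 3125/54
 = 2212/27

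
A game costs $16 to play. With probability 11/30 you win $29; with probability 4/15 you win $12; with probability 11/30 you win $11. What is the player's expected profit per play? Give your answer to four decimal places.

E[payout] = 29·11/30 + 12·4/15 + 11·11/30
 = 319/30 + 16/5 + 121/30
 = 268/15
Net = 268/15 - 16 = 28/15

1.8667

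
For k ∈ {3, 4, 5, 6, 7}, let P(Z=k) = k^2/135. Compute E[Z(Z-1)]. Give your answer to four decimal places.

28.7704

E[Z(Z-1)] = Σ z(z-1)·P(Z=z)
 = 6·1/15 + 12·16/135 + 20·5/27 + 30·4/15 + 42·49/135
 = 2/5 + 64/45 + 100/27 + 8 + 686/45
 = 3884/135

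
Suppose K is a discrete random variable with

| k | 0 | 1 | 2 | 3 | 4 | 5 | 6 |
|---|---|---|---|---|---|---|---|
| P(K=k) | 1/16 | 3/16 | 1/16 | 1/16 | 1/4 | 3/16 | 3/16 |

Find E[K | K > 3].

4.9

P(K > 3) = 1/4 + 3/16 + 3/16 = 5/8.
E[K | K > 3] = [4·1/4 + 5·3/16 + 6·3/16] / (5/8)
 = 49/16 / (5/8)
 = 49/10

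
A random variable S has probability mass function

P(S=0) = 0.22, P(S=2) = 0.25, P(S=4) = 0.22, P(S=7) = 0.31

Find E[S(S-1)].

E[S(S-1)] = Σ s(s-1)·P(S=s)
 = 0·0.22 + 2·0.25 + 12·0.22 + 42·0.31
 = 0 + 0.5 + 2.64 + 13.02
 = 16.16

16.16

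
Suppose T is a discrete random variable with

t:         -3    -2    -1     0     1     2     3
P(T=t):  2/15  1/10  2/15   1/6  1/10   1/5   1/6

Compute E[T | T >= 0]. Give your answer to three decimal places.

1.579

P(T >= 0) = 1/6 + 1/10 + 1/5 + 1/6 = 19/30.
E[T | T >= 0] = [0·1/6 + 1·1/10 + 2·1/5 + 3·1/6] / (19/30)
 = 1 / (19/30)
 = 30/19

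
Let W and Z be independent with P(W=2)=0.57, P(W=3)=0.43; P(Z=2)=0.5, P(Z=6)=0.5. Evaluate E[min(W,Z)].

E[min(W,Z)] = Σ_w Σ_z min(w,z) · P(W=w)P(Z=z)
 = 2·0.285 + 2·0.285 + 2·0.215 + 3·0.215
 = 0.57 + 0.57 + 0.43 + 0.645
 = 2.215

2.215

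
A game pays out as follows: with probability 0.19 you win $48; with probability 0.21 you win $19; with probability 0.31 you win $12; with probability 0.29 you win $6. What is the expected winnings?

18.57

E[payout] = 48·0.19 + 19·0.21 + 12·0.31 + 6·0.29
 = 9.12 + 3.99 + 3.72 + 1.74
 = 18.57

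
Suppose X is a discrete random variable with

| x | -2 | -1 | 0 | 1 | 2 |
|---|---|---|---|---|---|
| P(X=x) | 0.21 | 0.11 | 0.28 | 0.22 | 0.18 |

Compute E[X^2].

E[X^2] = Σ x^2·P(X=x)
 = 4·0.21 + 1·0.11 + 0·0.28 + 1·0.22 + 4·0.18
 = 0.84 + 0.11 + 0 + 0.22 + 0.72
 = 1.89

1.89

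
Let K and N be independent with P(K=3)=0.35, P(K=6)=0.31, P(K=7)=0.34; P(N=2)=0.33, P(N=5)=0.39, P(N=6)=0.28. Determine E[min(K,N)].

E[min(K,N)] = Σ_k Σ_n min(k,n) · P(K=k)P(N=n)
 = 2·0.1155 + 3·0.1365 + 3·0.098 + 2·0.1023 + 5·0.1209 + 6·0.0868 + 2·0.1122 + 5·0.1326 + 6·0.0952
 = 0.231 + 0.4095 + 0.294 + 0.2046 + 0.6045 + 0.5208 + 0.2244 + 0.663 + 0.5712
 = 3.723

3.723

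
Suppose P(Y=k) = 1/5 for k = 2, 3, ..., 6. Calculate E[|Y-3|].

E[|Y-3|] = Σ |y-3|·P(Y=y)
 = 1·1/5 + 0·1/5 + 1·1/5 + 2·1/5 + 3·1/5
 = 1/5 + 0 + 1/5 + 2/5 + 3/5
 = 7/5

1.4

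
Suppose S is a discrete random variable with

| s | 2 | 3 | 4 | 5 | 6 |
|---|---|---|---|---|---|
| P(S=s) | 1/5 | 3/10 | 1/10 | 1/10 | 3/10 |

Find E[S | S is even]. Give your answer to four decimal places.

4.3333

P(S is even) = 1/5 + 1/10 + 3/10 = 3/5.
E[S | S is even] = [2·1/5 + 4·1/10 + 6·3/10] / (3/5)
 = 13/5 / (3/5)
 = 13/3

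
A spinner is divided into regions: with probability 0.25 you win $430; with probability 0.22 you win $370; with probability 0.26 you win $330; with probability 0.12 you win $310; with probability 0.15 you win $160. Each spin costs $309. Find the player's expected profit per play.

E[payout] = 430·0.25 + 370·0.22 + 330·0.26 + 310·0.12 + 160·0.15
 = 107.5 + 81.4 + 85.8 + 37.2 + 24
 = 335.9
Net = 335.9 - 309 = 26.9

26.9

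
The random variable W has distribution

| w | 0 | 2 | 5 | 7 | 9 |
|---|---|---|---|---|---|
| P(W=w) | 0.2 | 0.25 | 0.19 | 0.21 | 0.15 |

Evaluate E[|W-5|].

2.77

E[|W-5|] = Σ |w-5|·P(W=w)
 = 5·0.2 + 3·0.25 + 0·0.19 + 2·0.21 + 4·0.15
 = 1 + 0.75 + 0 + 0.42 + 0.6
 = 2.77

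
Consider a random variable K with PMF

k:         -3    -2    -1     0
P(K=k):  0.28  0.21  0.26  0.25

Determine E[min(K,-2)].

E[min(K,-2)] = Σ min(k,-2)·P(K=k)
 = (-3)·0.28 + (-2)·0.21 + (-2)·0.26 + (-2)·0.25
 = (-0.84) + (-0.42) + (-0.52) + (-0.5)
 = -2.28

-2.28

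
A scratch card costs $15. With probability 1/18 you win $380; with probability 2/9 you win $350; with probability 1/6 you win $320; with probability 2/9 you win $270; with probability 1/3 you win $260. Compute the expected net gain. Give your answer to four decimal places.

E[payout] = 380·1/18 + 350·2/9 + 320·1/6 + 270·2/9 + 260·1/3
 = 190/9 + 700/9 + 160/3 + 60 + 260/3
 = 2690/9
Net = 2690/9 - 15 = 2555/9

283.8889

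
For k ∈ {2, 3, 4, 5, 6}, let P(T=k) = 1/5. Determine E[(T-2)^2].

6

E[(T-2)^2] = Σ (t-2)^2·P(T=t)
 = 0·1/5 + 1·1/5 + 4·1/5 + 9·1/5 + 16·1/5
 = 0 + 1/5 + 4/5 + 9/5 + 16/5
 = 6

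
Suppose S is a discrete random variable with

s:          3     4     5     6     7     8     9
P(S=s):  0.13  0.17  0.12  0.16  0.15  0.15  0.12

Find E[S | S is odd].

P(S is odd) = 0.13 + 0.12 + 0.15 + 0.12 = 0.52.
E[S | S is odd] = [3·0.13 + 5·0.12 + 7·0.15 + 9·0.12] / 0.52
 = 3.12 / 0.52
 = 6

6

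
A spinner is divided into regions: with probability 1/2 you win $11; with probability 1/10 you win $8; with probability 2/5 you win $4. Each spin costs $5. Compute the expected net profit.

E[payout] = 11·1/2 + 8·1/10 + 4·2/5
 = 11/2 + 4/5 + 8/5
 = 79/10
Net = 79/10 - 5 = 29/10

2.9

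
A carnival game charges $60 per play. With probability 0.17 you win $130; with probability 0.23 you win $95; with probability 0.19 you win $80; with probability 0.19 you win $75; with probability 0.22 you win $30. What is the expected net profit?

20

E[payout] = 130·0.17 + 95·0.23 + 80·0.19 + 75·0.19 + 30·0.22
 = 22.1 + 21.85 + 15.2 + 14.25 + 6.6
 = 80
Net = 80 - 60 = 20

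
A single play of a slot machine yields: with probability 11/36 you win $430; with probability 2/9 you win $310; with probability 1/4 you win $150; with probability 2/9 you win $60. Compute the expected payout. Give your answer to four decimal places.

251.1111

E[payout] = 430·11/36 + 310·2/9 + 150·1/4 + 60·2/9
 = 2365/18 + 620/9 + 75/2 + 40/3
 = 2260/9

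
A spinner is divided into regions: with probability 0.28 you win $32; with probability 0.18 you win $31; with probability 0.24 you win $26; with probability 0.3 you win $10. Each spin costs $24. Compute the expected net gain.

E[payout] = 32·0.28 + 31·0.18 + 26·0.24 + 10·0.3
 = 8.96 + 5.58 + 6.24 + 3
 = 23.78
Net = 23.78 - 24 = -0.22

-0.22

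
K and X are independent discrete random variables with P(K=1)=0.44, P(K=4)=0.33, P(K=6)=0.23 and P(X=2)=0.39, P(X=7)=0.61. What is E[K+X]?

E[K+X] = Σ_k Σ_x (k+x) · P(K=k)P(X=x)
 = 3·0.1716 + 8·0.2684 + 6·0.1287 + 11·0.2013 + 8·0.0897 + 13·0.1403
 = 0.5148 + 2.1472 + 0.7722 + 2.2143 + 0.7176 + 1.8239
 = 8.19

8.19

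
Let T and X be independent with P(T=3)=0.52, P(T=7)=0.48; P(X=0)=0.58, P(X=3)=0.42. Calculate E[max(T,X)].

E[max(T,X)] = Σ_t Σ_x max(t,x) · P(T=t)P(X=x)
 = 3·0.3016 + 3·0.2184 + 7·0.2784 + 7·0.2016
 = 0.9048 + 0.6552 + 1.9488 + 1.4112
 = 4.92

4.92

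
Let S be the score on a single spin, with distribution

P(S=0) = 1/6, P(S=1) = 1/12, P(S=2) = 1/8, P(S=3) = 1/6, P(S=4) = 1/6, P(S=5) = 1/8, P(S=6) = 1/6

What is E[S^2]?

13.875

E[S^2] = Σ s^2·P(S=s)
 = 0·1/6 + 1·1/12 + 4·1/8 + 9·1/6 + 16·1/6 + 25·1/8 + 36·1/6
 = 0 + 1/12 + 1/2 + 3/2 + 8/3 + 25/8 + 6
 = 111/8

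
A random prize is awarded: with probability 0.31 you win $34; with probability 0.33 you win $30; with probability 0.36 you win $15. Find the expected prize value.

25.84

E[payout] = 34·0.31 + 30·0.33 + 15·0.36
 = 10.54 + 9.9 + 5.4
 = 25.84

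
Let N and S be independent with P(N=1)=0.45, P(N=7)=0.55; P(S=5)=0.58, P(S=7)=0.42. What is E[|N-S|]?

2.816

E[|N-S|] = Σ_n Σ_s |n-s| · P(N=n)P(S=s)
 = 4·0.261 + 6·0.189 + 2·0.319 + 0·0.231
 = 1.044 + 1.134 + 0.638 + 0
 = 2.816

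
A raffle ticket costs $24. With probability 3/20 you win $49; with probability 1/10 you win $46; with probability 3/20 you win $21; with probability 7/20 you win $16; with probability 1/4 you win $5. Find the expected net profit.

E[payout] = 49·3/20 + 46·1/10 + 21·3/20 + 16·7/20 + 5·1/4
 = 147/20 + 23/5 + 63/20 + 28/5 + 5/4
 = 439/20
Net = 439/20 - 24 = -41/20

-2.05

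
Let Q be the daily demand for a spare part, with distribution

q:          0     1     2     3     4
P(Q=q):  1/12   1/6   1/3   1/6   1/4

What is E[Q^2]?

E[Q^2] = Σ q^2·P(Q=q)
 = 0·1/12 + 1·1/6 + 4·1/3 + 9·1/6 + 16·1/4
 = 0 + 1/6 + 4/3 + 3/2 + 4
 = 7

7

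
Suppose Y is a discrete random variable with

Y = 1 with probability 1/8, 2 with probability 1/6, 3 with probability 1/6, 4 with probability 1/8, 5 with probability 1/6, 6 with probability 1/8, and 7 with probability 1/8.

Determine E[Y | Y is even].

3.8

P(Y is even) = 1/6 + 1/8 + 1/8 = 5/12.
E[Y | Y is even] = [2·1/6 + 4·1/8 + 6·1/8] / (5/12)
 = 19/12 / (5/12)
 = 19/5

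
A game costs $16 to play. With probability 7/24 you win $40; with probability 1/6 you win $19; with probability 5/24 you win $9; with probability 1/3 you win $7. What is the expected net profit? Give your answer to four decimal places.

E[payout] = 40·7/24 + 19·1/6 + 9·5/24 + 7·1/3
 = 35/3 + 19/6 + 15/8 + 7/3
 = 457/24
Net = 457/24 - 16 = 73/24

3.0417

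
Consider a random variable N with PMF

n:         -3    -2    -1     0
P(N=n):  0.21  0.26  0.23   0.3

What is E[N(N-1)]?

E[N(N-1)] = Σ n(n-1)·P(N=n)
 = 12·0.21 + 6·0.26 + 2·0.23 + 0·0.3
 = 2.52 + 1.56 + 0.46 + 0
 = 4.54

4.54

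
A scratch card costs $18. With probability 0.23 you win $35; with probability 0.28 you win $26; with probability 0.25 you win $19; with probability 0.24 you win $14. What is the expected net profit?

5.44

E[payout] = 35·0.23 + 26·0.28 + 19·0.25 + 14·0.24
 = 8.05 + 7.28 + 4.75 + 3.36
 = 23.44
Net = 23.44 - 18 = 5.44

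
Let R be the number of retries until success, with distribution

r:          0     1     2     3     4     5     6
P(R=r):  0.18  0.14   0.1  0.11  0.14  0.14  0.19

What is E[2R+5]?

E[2R+5] = Σ (2r+5)·P(R=r)
 = 5·0.18 + 7·0.14 + 9·0.1 + 11·0.11 + 13·0.14 + 15·0.14 + 17·0.19
 = 0.9 + 0.98 + 0.9 + 1.21 + 1.82 + 2.1 + 3.23
 = 11.14

11.14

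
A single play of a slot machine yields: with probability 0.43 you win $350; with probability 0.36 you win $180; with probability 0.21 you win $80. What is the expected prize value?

232.1

E[payout] = 350·0.43 + 180·0.36 + 80·0.21
 = 150.5 + 64.8 + 16.8
 = 232.1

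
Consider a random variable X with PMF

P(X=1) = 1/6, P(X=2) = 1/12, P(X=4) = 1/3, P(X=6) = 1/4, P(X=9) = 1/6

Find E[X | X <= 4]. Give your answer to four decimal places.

2.8571

P(X <= 4) = 1/6 + 1/12 + 1/3 = 7/12.
E[X | X <= 4] = [1·1/6 + 2·1/12 + 4·1/3] / (7/12)
 = 5/3 / (7/12)
 = 20/7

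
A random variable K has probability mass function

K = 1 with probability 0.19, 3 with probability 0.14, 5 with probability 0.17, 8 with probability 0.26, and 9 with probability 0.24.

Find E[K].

5.7

E[K] = Σ k·P(K=k)
 = 1·0.19 + 3·0.14 + 5·0.17 + 8·0.26 + 9·0.24
 = 0.19 + 0.42 + 0.85 + 2.08 + 2.16
 = 5.7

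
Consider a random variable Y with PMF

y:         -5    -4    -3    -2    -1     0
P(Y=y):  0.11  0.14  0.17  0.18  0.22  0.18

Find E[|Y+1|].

1.56

E[|Y+1|] = Σ |y+1|·P(Y=y)
 = 4·0.11 + 3·0.14 + 2·0.17 + 1·0.18 + 0·0.22 + 1·0.18
 = 0.44 + 0.42 + 0.34 + 0.18 + 0 + 0.18
 = 1.56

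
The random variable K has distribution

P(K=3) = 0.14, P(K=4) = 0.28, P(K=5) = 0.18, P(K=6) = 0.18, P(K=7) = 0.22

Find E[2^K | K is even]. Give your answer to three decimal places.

34.783

P(K is even) = 0.28 + 0.18 = 0.46.
E[2^K | K is even] = [16·0.28 + 64·0.18] / 0.46
 = 16 / 0.46
 = 800/23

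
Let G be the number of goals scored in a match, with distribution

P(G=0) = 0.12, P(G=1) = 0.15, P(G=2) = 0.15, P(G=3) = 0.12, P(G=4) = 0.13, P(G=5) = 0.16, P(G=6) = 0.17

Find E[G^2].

14.03

E[G^2] = Σ g^2·P(G=g)
 = 0·0.12 + 1·0.15 + 4·0.15 + 9·0.12 + 16·0.13 + 25·0.16 + 36·0.17
 = 0 + 0.15 + 0.6 + 1.08 + 2.08 + 4 + 6.12
 = 14.03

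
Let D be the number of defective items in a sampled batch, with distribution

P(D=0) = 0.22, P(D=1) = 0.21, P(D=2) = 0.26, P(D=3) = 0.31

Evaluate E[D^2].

4.04

E[D^2] = Σ d^2·P(D=d)
 = 0·0.22 + 1·0.21 + 4·0.26 + 9·0.31
 = 0 + 0.21 + 1.04 + 2.79
 = 4.04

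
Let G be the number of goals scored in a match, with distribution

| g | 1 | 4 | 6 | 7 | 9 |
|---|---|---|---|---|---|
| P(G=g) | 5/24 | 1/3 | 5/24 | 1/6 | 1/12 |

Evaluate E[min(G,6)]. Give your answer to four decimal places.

4.2917

E[min(G,6)] = Σ min(g,6)·P(G=g)
 = 1·5/24 + 4·1/3 + 6·5/24 + 6·1/6 + 6·1/12
 = 5/24 + 4/3 + 5/4 + 1 + 1/2
 = 103/24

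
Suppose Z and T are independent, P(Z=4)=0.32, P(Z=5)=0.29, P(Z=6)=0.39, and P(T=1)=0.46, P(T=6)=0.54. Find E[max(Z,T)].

E[max(Z,T)] = Σ_z Σ_t max(z,t) · P(Z=z)P(T=t)
 = 4·0.1472 + 6·0.1728 + 5·0.1334 + 6·0.1566 + 6·0.1794 + 6·0.2106
 = 0.5888 + 1.0368 + 0.667 + 0.9396 + 1.0764 + 1.2636
 = 5.5722

5.5722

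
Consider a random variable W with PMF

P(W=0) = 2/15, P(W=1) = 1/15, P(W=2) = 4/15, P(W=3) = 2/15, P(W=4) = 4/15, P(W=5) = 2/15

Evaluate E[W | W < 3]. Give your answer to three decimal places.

1.286

P(W < 3) = 2/15 + 1/15 + 4/15 = 7/15.
E[W | W < 3] = [0·2/15 + 1·1/15 + 2·4/15] / (7/15)
 = 3/5 / (7/15)
 = 9/7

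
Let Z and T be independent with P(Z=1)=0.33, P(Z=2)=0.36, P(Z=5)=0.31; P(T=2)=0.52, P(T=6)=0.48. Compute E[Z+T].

E[Z+T] = Σ_z Σ_t (z+t) · P(Z=z)P(T=t)
 = 3·0.1716 + 7·0.1584 + 4·0.1872 + 8·0.1728 + 7·0.1612 + 11·0.1488
 = 0.5148 + 1.1088 + 0.7488 + 1.3824 + 1.1284 + 1.6368
 = 6.52

6.52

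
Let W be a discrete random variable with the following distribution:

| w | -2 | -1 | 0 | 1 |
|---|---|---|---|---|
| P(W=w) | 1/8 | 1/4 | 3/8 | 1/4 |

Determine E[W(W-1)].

E[W(W-1)] = Σ w(w-1)·P(W=w)
 = 6·1/8 + 2·1/4 + 0·3/8 + 0·1/4
 = 3/4 + 1/2 + 0 + 0
 = 5/4

1.25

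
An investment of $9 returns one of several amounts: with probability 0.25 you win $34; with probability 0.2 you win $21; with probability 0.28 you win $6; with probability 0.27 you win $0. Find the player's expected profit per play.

5.38

E[payout] = 34·0.25 + 21·0.2 + 6·0.28 + 0·0.27
 = 8.5 + 4.2 + 1.68 + 0
 = 14.38
Net = 14.38 - 9 = 5.38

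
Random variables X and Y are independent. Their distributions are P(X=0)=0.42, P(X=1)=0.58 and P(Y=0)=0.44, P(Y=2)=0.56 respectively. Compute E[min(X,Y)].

0.3248

E[min(X,Y)] = Σ_x Σ_y min(x,y) · P(X=x)P(Y=y)
 = 0·0.1848 + 0·0.2352 + 0·0.2552 + 1·0.3248
 = 0 + 0 + 0 + 0.3248
 = 0.3248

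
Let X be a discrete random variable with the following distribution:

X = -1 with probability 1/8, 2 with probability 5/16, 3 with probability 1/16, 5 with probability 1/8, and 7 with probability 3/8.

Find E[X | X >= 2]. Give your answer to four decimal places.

4.6429

P(X >= 2) = 5/16 + 1/16 + 1/8 + 3/8 = 7/8.
E[X | X >= 2] = [2·5/16 + 3·1/16 + 5·1/8 + 7·3/8] / (7/8)
 = 65/16 / (7/8)
 = 65/14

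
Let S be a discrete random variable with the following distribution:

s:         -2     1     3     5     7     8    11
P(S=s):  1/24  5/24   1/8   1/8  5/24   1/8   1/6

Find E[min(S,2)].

E[min(S,2)] = Σ min(s,2)·P(S=s)
 = (-2)·1/24 + 1·5/24 + 2·1/8 + 2·1/8 + 2·5/24 + 2·1/8 + 2·1/6
 = (-1/12) + 5/24 + 1/4 + 1/4 + 5/12 + 1/4 + 1/3
 = 13/8

1.625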